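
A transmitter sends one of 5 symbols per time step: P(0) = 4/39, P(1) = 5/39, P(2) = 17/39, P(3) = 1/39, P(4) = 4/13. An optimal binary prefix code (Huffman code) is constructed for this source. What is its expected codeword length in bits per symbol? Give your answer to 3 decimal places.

1.949 bits/symbol

Repeatedly combine the two least-probable nodes; the expected code length is the sum of the merged weights.
merge 1/39 + 4/39 → 5/39
merge 5/39 + 5/39 → 10/39
merge 10/39 + 4/13 → 22/39
merge 17/39 + 22/39 → 1
L = 5/39 + 10/39 + 22/39 + 1 = 76/39 ≈ 1.949 bits/symbol.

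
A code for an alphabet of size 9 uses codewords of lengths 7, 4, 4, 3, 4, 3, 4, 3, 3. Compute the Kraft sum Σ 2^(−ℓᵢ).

0.7578125

With common denominator 2^7 = 128: Σ 2^(−ℓᵢ) = 1/128 + 8/128 + 8/128 + 16/128 + 8/128 + 16/128 + 8/128 + 16/128 + 16/128 = 97/128 = 0.7578125.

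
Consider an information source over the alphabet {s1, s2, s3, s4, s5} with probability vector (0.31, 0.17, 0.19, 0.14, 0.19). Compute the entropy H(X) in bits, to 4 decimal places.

H = −Σ pᵢ log₂ pᵢ.
−0.31·log₂(0.31) = 0.5238
−0.17·log₂(0.17) = 0.4346
−0.19·log₂(0.19) = 0.4552
−0.14·log₂(0.14) = 0.3971
−0.19·log₂(0.19) = 0.4552
Sum ≈ 2.2659 → 2.2659 bits.

2.2659 bits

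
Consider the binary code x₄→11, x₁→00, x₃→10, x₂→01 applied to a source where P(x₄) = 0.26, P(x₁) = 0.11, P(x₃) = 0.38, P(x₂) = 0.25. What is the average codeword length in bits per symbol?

2 bits/symbol

L̄ = Σ pᵢ·ℓᵢ = 0.26·2 + 0.11·2 + 0.38·2 + 0.25·2 = 2 bits/symbol.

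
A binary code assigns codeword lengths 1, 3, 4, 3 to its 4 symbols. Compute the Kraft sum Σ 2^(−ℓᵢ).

With common denominator 2^4 = 16: Σ 2^(−ℓᵢ) = 8/16 + 2/16 + 1/16 + 2/16 = 13/16 = 0.8125.

0.8125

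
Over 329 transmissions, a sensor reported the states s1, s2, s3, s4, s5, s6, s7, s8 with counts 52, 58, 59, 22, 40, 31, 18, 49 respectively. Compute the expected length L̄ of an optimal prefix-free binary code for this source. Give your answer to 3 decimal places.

Probabilities are the counts divided by 329.
Repeatedly combine the two least-probable nodes; the expected code length is the sum of the merged weights.
merge 18/329 + 22/329 → 40/329
merge 31/329 + 40/329 → 71/329
merge 40/329 + 7/47 → 89/329
merge 52/329 + 58/329 → 110/329
merge 59/329 + 71/329 → 130/329
merge 89/329 + 110/329 → 199/329
merge 130/329 + 199/329 → 1
L = 40/329 + 71/329 + 89/329 + 110/329 + 130/329 + 199/329 + 1 = 968/329 ≈ 2.942 bits/symbol.

2.942 bits/symbol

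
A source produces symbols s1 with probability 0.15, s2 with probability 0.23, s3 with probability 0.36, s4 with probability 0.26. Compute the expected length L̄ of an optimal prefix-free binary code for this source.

2 bits/symbol

Repeatedly combine the two least-probable nodes; the expected code length is the sum of the merged weights.
merge 3/20 + 23/100 → 19/50
merge 13/50 + 9/25 → 31/50
merge 19/50 + 31/50 → 1
L = 19/50 + 31/50 + 1 = 2 bits/symbol.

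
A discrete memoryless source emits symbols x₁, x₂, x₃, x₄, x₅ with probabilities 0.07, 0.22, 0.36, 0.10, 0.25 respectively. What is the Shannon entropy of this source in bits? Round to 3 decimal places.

H = −Σ pᵢ log₂ pᵢ.
−0.07·log₂(0.07) = 0.2686
−0.22·log₂(0.22) = 0.4806
−0.36·log₂(0.36) = 0.5306
−0.10·log₂(0.10) = 0.3322
−0.25·log₂(0.25) = 0.5000
Sum ≈ 2.1119 → 2.112 bits.

2.112 bits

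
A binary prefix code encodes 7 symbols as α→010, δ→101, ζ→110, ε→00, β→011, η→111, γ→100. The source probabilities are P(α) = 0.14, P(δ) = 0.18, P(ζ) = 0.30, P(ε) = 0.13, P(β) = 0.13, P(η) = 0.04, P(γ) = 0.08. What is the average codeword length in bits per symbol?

2.87 bits/symbol

L̄ = Σ pᵢ·ℓᵢ = 0.14·3 + 0.18·3 + 0.30·3 + 0.13·2 + 0.13·3 + 0.04·3 + 0.08·3 = 2.87 bits/symbol.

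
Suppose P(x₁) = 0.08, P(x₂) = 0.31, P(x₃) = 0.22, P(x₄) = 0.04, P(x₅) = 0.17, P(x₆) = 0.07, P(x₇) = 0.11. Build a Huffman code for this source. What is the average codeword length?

2.58 bits/symbol

Repeatedly combine the two least-probable nodes; the expected code length is the sum of the merged weights.
merge 1/25 + 7/100 → 11/100
merge 2/25 + 11/100 → 19/100
merge 11/100 + 17/100 → 7/25
merge 19/100 + 11/50 → 41/100
merge 7/25 + 31/100 → 59/100
merge 41/100 + 59/100 → 1
L = 11/100 + 19/100 + 7/25 + 41/100 + 59/100 + 1 = 129/50 = 2.58 bits/symbol.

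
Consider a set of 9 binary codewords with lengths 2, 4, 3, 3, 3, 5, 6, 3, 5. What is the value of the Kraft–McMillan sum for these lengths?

With common denominator 2^6 = 64: Σ 2^(−ℓᵢ) = 16/64 + 4/64 + 8/64 + 8/64 + 8/64 + 2/64 + 1/64 + 8/64 + 2/64 = 57/64 = 0.890625.

0.890625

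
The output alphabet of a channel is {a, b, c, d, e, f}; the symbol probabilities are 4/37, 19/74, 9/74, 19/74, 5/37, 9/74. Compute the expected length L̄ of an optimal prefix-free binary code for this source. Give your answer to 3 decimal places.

Repeatedly combine the two least-probable nodes; the expected code length is the sum of the merged weights.
merge 4/37 + 9/74 → 17/74
merge 9/74 + 5/37 → 19/74
merge 17/74 + 19/74 → 18/37
merge 19/74 + 19/74 → 19/37
merge 18/37 + 19/37 → 1
L = 17/74 + 19/74 + 18/37 + 19/37 + 1 = 92/37 ≈ 2.486 bits/symbol.

2.486 bits/symbol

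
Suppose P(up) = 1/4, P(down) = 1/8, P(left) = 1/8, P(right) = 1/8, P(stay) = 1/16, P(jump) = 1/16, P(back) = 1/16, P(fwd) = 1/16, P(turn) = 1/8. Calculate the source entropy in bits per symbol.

3 bits

Each probability is a power of 1/2, so log₂(1/p) is an integer.
H = Σ p·log₂(1/p) = 1/4·2 + 1/8·3 + 1/8·3 + 1/8·3 + 1/16·4 + 1/16·4 + 1/16·4 + 1/16·4 + 1/8·3 = 3 bits.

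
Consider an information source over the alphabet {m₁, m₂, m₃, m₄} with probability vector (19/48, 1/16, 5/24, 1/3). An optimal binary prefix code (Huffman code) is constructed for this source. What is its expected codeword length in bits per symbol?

1.875 bits/symbol

Repeatedly combine the two least-probable nodes; the expected code length is the sum of the merged weights.
merge 1/16 + 5/24 → 13/48
merge 13/48 + 1/3 → 29/48
merge 19/48 + 29/48 → 1
L = 13/48 + 29/48 + 1 = 15/8 = 1.875 bits/symbol.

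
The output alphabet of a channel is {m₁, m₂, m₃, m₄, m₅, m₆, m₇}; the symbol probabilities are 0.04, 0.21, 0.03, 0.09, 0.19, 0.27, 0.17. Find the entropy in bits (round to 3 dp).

H = −Σ pᵢ log₂ pᵢ.
−0.04·log₂(0.04) = 0.1858
−0.21·log₂(0.21) = 0.4728
−0.03·log₂(0.03) = 0.1518
−0.09·log₂(0.09) = 0.3127
−0.19·log₂(0.19) = 0.4552
−0.27·log₂(0.27) = 0.5100
−0.17·log₂(0.17) = 0.4346
Sum ≈ 2.5228 → 2.523 bits.

2.523 bits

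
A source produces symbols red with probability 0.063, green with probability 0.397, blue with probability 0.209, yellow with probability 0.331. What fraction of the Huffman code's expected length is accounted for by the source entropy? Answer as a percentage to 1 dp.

95.0%

Entropy H = −Σ p log₂ p ≈ 1.7804 bits.
Huffman merges: 63/1000+209/1000→34/125; 34/125+331/1000→603/1000; 397/1000+603/1000→1. L = 15/8 ≈ 1.8750.
Efficiency = H/L = 1.7804/1.8750 = 95.0%.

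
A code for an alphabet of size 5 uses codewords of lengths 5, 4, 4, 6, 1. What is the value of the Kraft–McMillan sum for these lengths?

0.671875

With common denominator 2^6 = 64: Σ 2^(−ℓᵢ) = 2/64 + 4/64 + 4/64 + 1/64 + 32/64 = 43/64 = 0.671875.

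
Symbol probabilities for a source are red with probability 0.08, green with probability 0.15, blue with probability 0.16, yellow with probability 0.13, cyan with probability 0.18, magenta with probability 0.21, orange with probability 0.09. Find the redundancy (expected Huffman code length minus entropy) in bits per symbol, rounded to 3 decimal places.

Entropy H = −Σ p log₂ p ≈ 2.7385 bits.
Huffman merges: 2/25+9/100→17/100; 13/100+3/20→7/25; 4/25+17/100→33/100; 9/50+21/100→39/100; 7/25+33/100→61/100; 39/100+61/100→1. L = 139/50 ≈ 2.7800.
L − H = 2.7800 − 2.7385 = 0.042 bits.

0.042 bits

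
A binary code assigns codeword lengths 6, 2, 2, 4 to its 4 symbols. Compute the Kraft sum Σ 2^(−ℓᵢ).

With common denominator 2^6 = 64: Σ 2^(−ℓᵢ) = 1/64 + 16/64 + 16/64 + 4/64 = 37/64 = 0.578125.

0.578125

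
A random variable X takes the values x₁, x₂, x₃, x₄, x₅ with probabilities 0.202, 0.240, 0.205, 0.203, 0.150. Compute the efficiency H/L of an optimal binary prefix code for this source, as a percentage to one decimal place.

98.1%

Entropy H = −Σ p log₂ p ≈ 2.3065 bits.
Huffman merges: 3/20+101/500→44/125; 203/1000+41/200→51/125; 6/25+44/125→74/125; 51/125+74/125→1. L = 294/125 ≈ 2.3520.
Efficiency = H/L = 2.3065/2.3520 = 98.1%.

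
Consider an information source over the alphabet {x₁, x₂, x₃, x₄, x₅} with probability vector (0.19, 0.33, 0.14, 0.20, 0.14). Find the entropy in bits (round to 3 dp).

H = −Σ pᵢ log₂ pᵢ.
−0.19·log₂(0.19) = 0.4552
−0.33·log₂(0.33) = 0.5278
−0.14·log₂(0.14) = 0.3971
−0.20·log₂(0.20) = 0.4644
−0.14·log₂(0.14) = 0.3971
Sum ≈ 2.2417 → 2.242 bits.

2.242 bits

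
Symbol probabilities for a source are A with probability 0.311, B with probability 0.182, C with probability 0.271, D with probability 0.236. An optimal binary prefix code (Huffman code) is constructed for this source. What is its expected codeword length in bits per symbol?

Repeatedly combine the two least-probable nodes; the expected code length is the sum of the merged weights.
merge 91/500 + 59/250 → 209/500
merge 271/1000 + 311/1000 → 291/500
merge 209/500 + 291/500 → 1
L = 209/500 + 291/500 + 1 = 2 bits/symbol.

2 bits/symbol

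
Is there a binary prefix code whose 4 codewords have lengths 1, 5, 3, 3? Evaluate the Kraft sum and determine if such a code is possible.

With common denominator 2^5 = 32: Σ 2^(−ℓᵢ) = 16/32 + 1/32 + 4/32 + 4/32 = 25/32 = 0.78125.
Kraft's inequality requires Σ ≤ 1; here Σ = 0.78125 ≤ 1, so such a prefix code exists.

0.78125; yes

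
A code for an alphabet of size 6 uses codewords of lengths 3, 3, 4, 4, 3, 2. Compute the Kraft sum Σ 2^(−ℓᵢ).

0.75

With common denominator 2^4 = 16: Σ 2^(−ℓᵢ) = 2/16 + 2/16 + 1/16 + 1/16 + 2/16 + 4/16 = 12/16 = 0.75.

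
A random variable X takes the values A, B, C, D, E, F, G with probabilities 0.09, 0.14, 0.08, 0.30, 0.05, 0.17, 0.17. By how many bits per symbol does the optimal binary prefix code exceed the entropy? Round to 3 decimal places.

0.052 bits

Entropy H = −Σ p log₂ p ≈ 2.6076 bits.
Huffman merges: 1/20+2/25→13/100; 9/100+13/100→11/50; 7/50+17/100→31/100; 17/100+11/50→39/100; 3/10+31/100→61/100; 39/100+61/100→1. L = 133/50 ≈ 2.6600.
L − H = 2.6600 − 2.6076 = 0.052 bits.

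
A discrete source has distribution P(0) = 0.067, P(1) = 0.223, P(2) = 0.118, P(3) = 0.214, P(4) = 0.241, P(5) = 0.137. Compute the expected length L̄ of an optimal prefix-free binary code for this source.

Repeatedly combine the two least-probable nodes; the expected code length is the sum of the merged weights.
merge 67/1000 + 59/500 → 37/200
merge 137/1000 + 37/200 → 161/500
merge 107/500 + 223/1000 → 437/1000
merge 241/1000 + 161/500 → 563/1000
merge 437/1000 + 563/1000 → 1
L = 37/200 + 161/500 + 437/1000 + 563/1000 + 1 = 2507/1000 = 2.507 bits/symbol.

2.507 bits/symbol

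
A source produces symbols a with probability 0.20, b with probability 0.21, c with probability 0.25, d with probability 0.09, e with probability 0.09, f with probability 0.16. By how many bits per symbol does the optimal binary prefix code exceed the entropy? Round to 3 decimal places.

Entropy H = −Σ p log₂ p ≈ 2.4855 bits.
Huffman merges: 9/100+9/100→9/50; 4/25+9/50→17/50; 1/5+21/100→41/100; 1/4+17/50→59/100; 41/100+59/100→1. L = 63/25 ≈ 2.5200.
L − H = 2.5200 − 2.4855 = 0.034 bits.

0.034 bits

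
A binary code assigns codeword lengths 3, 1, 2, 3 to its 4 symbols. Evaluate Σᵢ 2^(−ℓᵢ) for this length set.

1

With common denominator 2^3 = 8: Σ 2^(−ℓᵢ) = 1/8 + 4/8 + 2/8 + 1/8 = 8/8 = 1.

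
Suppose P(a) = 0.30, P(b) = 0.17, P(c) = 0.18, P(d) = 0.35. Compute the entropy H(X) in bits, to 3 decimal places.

H = −Σ pᵢ log₂ pᵢ.
−0.30·log₂(0.30) = 0.5211
−0.17·log₂(0.17) = 0.4346
−0.18·log₂(0.18) = 0.4453
−0.35·log₂(0.35) = 0.5301
Sum ≈ 1.9311 → 1.931 bits.

1.931 bits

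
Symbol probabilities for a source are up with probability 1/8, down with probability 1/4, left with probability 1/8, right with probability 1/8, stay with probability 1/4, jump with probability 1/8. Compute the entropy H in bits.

2.5 bits

Each probability is a power of 1/2, so log₂(1/p) is an integer.
H = Σ p·log₂(1/p) = 1/8·3 + 1/4·2 + 1/8·3 + 1/8·3 + 1/4·2 + 1/8·3 = 2.5 bits.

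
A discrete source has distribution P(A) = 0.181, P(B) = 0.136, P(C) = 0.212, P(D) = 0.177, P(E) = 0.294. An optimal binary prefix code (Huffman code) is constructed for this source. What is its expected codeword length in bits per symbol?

2.313 bits/symbol

Repeatedly combine the two least-probable nodes; the expected code length is the sum of the merged weights.
merge 17/125 + 177/1000 → 313/1000
merge 181/1000 + 53/250 → 393/1000
merge 147/500 + 313/1000 → 607/1000
merge 393/1000 + 607/1000 → 1
L = 313/1000 + 393/1000 + 607/1000 + 1 = 2313/1000 = 2.313 bits/symbol.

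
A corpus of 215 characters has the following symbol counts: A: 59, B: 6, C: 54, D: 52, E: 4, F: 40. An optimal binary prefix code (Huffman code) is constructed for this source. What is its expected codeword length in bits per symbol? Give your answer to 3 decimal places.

2.279 bits/symbol

Probabilities are the counts divided by 215.
Repeatedly combine the two least-probable nodes; the expected code length is the sum of the merged weights.
merge 4/215 + 6/215 → 2/43
merge 2/43 + 8/43 → 10/43
merge 10/43 + 52/215 → 102/215
merge 54/215 + 59/215 → 113/215
merge 102/215 + 113/215 → 1
L = 2/43 + 10/43 + 102/215 + 113/215 + 1 = 98/43 ≈ 2.279 bits/symbol.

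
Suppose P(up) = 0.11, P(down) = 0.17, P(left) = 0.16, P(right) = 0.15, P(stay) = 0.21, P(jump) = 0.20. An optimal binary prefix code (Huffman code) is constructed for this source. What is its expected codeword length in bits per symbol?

2.59 bits/symbol

Repeatedly combine the two least-probable nodes; the expected code length is the sum of the merged weights.
merge 11/100 + 3/20 → 13/50
merge 4/25 + 17/100 → 33/100
merge 1/5 + 21/100 → 41/100
merge 13/50 + 33/100 → 59/100
merge 41/100 + 59/100 → 1
L = 13/50 + 33/100 + 41/100 + 59/100 + 1 = 259/100 = 2.59 bits/symbol.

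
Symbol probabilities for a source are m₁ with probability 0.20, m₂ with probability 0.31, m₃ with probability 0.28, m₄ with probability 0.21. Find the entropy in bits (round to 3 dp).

H = −Σ pᵢ log₂ pᵢ.
−0.20·log₂(0.20) = 0.4644
−0.31·log₂(0.31) = 0.5238
−0.28·log₂(0.28) = 0.5142
−0.21·log₂(0.21) = 0.4728
Sum ≈ 1.9752 → 1.975 bits.

1.975 bits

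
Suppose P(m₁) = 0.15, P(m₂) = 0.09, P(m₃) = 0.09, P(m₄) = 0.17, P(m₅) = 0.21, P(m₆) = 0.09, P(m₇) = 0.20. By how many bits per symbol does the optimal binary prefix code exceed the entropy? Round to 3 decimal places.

0.050 bits

Entropy H = −Σ p log₂ p ≈ 2.7203 bits.
Huffman merges: 9/100+9/100→9/50; 9/100+3/20→6/25; 17/100+9/50→7/20; 1/5+21/100→41/100; 6/25+7/20→59/100; 41/100+59/100→1. L = 277/100 ≈ 2.7700.
L − H = 2.7700 − 2.7203 = 0.050 bits.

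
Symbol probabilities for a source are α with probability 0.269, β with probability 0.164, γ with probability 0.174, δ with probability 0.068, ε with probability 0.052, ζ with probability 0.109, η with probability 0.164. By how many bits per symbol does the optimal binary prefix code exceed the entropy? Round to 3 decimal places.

Entropy H = −Σ p log₂ p ≈ 2.6381 bits.
Huffman merges: 13/250+17/250→3/25; 109/1000+3/25→229/1000; 41/250+41/250→41/125; 87/500+229/1000→403/1000; 269/1000+41/125→597/1000; 403/1000+597/1000→1. L = 2677/1000 ≈ 2.6770.
L − H = 2.6770 − 2.6381 = 0.039 bits.

0.039 bits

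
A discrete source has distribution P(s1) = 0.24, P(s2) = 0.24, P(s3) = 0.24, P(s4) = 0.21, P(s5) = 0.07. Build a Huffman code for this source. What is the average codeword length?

Repeatedly combine the two least-probable nodes; the expected code length is the sum of the merged weights.
merge 7/100 + 21/100 → 7/25
merge 6/25 + 6/25 → 12/25
merge 6/25 + 7/25 → 13/25
merge 12/25 + 13/25 → 1
L = 7/25 + 12/25 + 13/25 + 1 = 57/25 = 2.28 bits/symbol.

2.28 bits/symbol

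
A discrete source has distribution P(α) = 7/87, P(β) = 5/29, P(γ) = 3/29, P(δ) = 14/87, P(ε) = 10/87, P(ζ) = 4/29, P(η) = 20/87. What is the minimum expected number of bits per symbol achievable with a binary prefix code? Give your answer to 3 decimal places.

2.770 bits/symbol

Repeatedly combine the two least-probable nodes; the expected code length is the sum of the merged weights.
merge 7/87 + 3/29 → 16/87
merge 10/87 + 4/29 → 22/87
merge 14/87 + 5/29 → 1/3
merge 16/87 + 20/87 → 12/29
merge 22/87 + 1/3 → 17/29
merge 12/29 + 17/29 → 1
L = 16/87 + 22/87 + 1/3 + 12/29 + 17/29 + 1 = 241/87 ≈ 2.770 bits/symbol.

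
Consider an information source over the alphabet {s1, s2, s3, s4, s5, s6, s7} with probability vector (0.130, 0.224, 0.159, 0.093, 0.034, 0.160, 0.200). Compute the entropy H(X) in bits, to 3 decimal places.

H = −Σ pᵢ log₂ pᵢ.
−0.130·log₂(0.130) = 0.3826
−0.224·log₂(0.224) = 0.4835
−0.159·log₂(0.159) = 0.4218
−0.093·log₂(0.093) = 0.3187
−0.034·log₂(0.034) = 0.1659
−0.160·log₂(0.160) = 0.4230
−0.200·log₂(0.200) = 0.4644
Sum ≈ 2.6599 → 2.660 bits.

2.660 bits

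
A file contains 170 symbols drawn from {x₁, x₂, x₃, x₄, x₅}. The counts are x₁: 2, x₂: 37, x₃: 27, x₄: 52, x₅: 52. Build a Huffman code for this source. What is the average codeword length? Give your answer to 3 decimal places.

2.171 bits/symbol

Probabilities are the counts divided by 170.
Repeatedly combine the two least-probable nodes; the expected code length is the sum of the merged weights.
merge 1/85 + 27/170 → 29/170
merge 29/170 + 37/170 → 33/85
merge 26/85 + 26/85 → 52/85
merge 33/85 + 52/85 → 1
L = 29/170 + 33/85 + 52/85 + 1 = 369/170 ≈ 2.171 bits/symbol.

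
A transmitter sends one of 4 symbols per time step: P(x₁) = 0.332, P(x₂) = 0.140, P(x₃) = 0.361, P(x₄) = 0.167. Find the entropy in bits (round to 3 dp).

H = −Σ pᵢ log₂ pᵢ.
−0.332·log₂(0.332) = 0.5281
−0.140·log₂(0.140) = 0.3971
−0.361·log₂(0.361) = 0.5306
−0.167·log₂(0.167) = 0.4312
Sum ≈ 1.8871 → 1.887 bits.

1.887 bits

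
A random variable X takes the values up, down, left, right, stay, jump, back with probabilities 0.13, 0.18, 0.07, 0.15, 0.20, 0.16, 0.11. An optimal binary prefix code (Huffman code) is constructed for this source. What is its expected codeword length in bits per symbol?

2.8 bits/symbol

Repeatedly combine the two least-probable nodes; the expected code length is the sum of the merged weights.
merge 7/100 + 11/100 → 9/50
merge 13/100 + 3/20 → 7/25
merge 4/25 + 9/50 → 17/50
merge 9/50 + 1/5 → 19/50
merge 7/25 + 17/50 → 31/50
merge 19/50 + 31/50 → 1
L = 9/50 + 7/25 + 17/50 + 19/50 + 31/50 + 1 = 14/5 = 2.8 bits/symbol.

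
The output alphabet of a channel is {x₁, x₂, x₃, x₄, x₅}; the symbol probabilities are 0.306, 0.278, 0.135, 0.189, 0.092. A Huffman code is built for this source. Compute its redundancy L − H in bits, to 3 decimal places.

0.030 bits

Entropy H = −Σ p log₂ p ≈ 2.1972 bits.
Huffman merges: 23/250+27/200→227/1000; 189/1000+227/1000→52/125; 139/500+153/500→73/125; 52/125+73/125→1. L = 2227/1000 ≈ 2.2270.
L − H = 2.2270 − 2.1972 = 0.030 bits.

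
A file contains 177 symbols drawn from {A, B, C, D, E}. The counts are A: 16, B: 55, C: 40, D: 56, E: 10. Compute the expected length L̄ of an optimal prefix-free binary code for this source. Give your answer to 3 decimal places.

Probabilities are the counts divided by 177.
Repeatedly combine the two least-probable nodes; the expected code length is the sum of the merged weights.
merge 10/177 + 16/177 → 26/177
merge 26/177 + 40/177 → 22/59
merge 55/177 + 56/177 → 37/59
merge 22/59 + 37/59 → 1
L = 26/177 + 22/59 + 37/59 + 1 = 380/177 ≈ 2.147 bits/symbol.

2.147 bits/symbol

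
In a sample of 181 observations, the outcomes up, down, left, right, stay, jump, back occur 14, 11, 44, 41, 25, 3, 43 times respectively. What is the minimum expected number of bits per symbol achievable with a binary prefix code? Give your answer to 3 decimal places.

Probabilities are the counts divided by 181.
Repeatedly combine the two least-probable nodes; the expected code length is the sum of the merged weights.
merge 3/181 + 11/181 → 14/181
merge 14/181 + 14/181 → 28/181
merge 25/181 + 28/181 → 53/181
merge 41/181 + 43/181 → 84/181
merge 44/181 + 53/181 → 97/181
merge 84/181 + 97/181 → 1
L = 14/181 + 28/181 + 53/181 + 84/181 + 97/181 + 1 = 457/181 ≈ 2.525 bits/symbol.

2.525 bits/symbol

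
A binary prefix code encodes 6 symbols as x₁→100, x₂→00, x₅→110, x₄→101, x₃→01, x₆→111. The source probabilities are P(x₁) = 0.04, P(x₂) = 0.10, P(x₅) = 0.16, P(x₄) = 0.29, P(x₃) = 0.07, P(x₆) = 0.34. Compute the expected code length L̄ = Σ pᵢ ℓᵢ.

L̄ = Σ pᵢ·ℓᵢ = 0.04·3 + 0.10·2 + 0.16·3 + 0.29·3 + 0.07·2 + 0.34·3 = 2.83 bits/symbol.

2.83 bits/symbol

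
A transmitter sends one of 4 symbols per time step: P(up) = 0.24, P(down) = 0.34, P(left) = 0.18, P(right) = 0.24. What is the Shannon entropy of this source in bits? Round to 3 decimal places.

H = −Σ pᵢ log₂ pᵢ.
−0.24·log₂(0.24) = 0.4941
−0.34·log₂(0.34) = 0.5292
−0.18·log₂(0.18) = 0.4453
−0.24·log₂(0.24) = 0.4941
Sum ≈ 1.9628 → 1.963 bits.

1.963 bits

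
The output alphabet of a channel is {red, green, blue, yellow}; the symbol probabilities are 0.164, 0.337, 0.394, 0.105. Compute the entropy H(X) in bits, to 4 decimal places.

1.8274 bits

H = −Σ pᵢ log₂ pᵢ.
−0.164·log₂(0.164) = 0.4278
−0.337·log₂(0.337) = 0.5288
−0.394·log₂(0.394) = 0.5294
−0.105·log₂(0.105) = 0.3414
Sum ≈ 1.8274 → 1.8274 bits.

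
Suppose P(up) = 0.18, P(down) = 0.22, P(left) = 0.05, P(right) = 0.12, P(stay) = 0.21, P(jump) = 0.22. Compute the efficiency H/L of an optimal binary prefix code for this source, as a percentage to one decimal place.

Entropy H = −Σ p log₂ p ≈ 2.4624 bits.
Huffman merges: 1/20+3/25→17/100; 17/100+9/50→7/20; 21/100+11/50→43/100; 11/50+7/20→57/100; 43/100+57/100→1. L = 63/25 ≈ 2.5200.
Efficiency = H/L = 2.4624/2.5200 = 97.7%.

97.7%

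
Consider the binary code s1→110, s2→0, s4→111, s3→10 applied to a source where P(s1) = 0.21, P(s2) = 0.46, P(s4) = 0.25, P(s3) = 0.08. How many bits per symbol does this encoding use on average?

2 bits/symbol

L̄ = Σ pᵢ·ℓᵢ = 0.21·3 + 0.46·1 + 0.25·3 + 0.08·2 = 2 bits/symbol.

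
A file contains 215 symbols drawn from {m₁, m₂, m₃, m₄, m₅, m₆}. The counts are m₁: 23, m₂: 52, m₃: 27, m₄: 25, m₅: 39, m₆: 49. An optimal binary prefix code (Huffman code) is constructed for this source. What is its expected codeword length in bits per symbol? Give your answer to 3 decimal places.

2.530 bits/symbol

Probabilities are the counts divided by 215.
Repeatedly combine the two least-probable nodes; the expected code length is the sum of the merged weights.
merge 23/215 + 5/43 → 48/215
merge 27/215 + 39/215 → 66/215
merge 48/215 + 49/215 → 97/215
merge 52/215 + 66/215 → 118/215
merge 97/215 + 118/215 → 1
L = 48/215 + 66/215 + 97/215 + 118/215 + 1 = 544/215 ≈ 2.530 bits/symbol.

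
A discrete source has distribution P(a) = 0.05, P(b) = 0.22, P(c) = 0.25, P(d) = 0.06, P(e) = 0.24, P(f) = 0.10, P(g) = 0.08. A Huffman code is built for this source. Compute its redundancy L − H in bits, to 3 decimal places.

0.022 bits

Entropy H = −Σ p log₂ p ≈ 2.5580 bits.
Huffman merges: 1/20+3/50→11/100; 2/25+1/10→9/50; 11/100+9/50→29/100; 11/50+6/25→23/50; 1/4+29/100→27/50; 23/50+27/50→1. L = 129/50 ≈ 2.5800.
L − H = 2.5800 − 2.5580 = 0.022 bits.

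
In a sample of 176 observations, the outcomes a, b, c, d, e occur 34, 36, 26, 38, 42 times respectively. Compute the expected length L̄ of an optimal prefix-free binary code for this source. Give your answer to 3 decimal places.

Probabilities are the counts divided by 176.
Repeatedly combine the two least-probable nodes; the expected code length is the sum of the merged weights.
merge 13/88 + 17/88 → 15/44
merge 9/44 + 19/88 → 37/88
merge 21/88 + 15/44 → 51/88
merge 37/88 + 51/88 → 1
L = 15/44 + 37/88 + 51/88 + 1 = 103/44 ≈ 2.341 bits/symbol.

2.341 bits/symbol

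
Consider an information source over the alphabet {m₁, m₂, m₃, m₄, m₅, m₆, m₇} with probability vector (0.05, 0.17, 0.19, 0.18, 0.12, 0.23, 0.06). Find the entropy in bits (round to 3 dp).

2.649 bits

H = −Σ pᵢ log₂ pᵢ.
−0.05·log₂(0.05) = 0.2161
−0.17·log₂(0.17) = 0.4346
−0.19·log₂(0.19) = 0.4552
−0.18·log₂(0.18) = 0.4453
−0.12·log₂(0.12) = 0.3671
−0.23·log₂(0.23) = 0.4877
−0.06·log₂(0.06) = 0.2435
Sum ≈ 2.6495 → 2.649 bits.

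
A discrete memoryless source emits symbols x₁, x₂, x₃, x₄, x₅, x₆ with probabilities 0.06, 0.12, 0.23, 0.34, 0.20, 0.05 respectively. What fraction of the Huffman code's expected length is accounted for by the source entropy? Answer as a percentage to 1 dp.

Entropy H = −Σ p log₂ p ≈ 2.3079 bits.
Huffman merges: 1/20+3/50→11/100; 11/100+3/25→23/100; 1/5+23/100→43/100; 23/100+17/50→57/100; 43/100+57/100→1. L = 117/50 ≈ 2.3400.
Efficiency = H/L = 2.3079/2.3400 = 98.6%.

98.6%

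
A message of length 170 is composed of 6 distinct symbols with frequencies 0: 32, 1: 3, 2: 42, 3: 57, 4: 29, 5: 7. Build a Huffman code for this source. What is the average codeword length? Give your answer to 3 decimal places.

2.288 bits/symbol

Probabilities are the counts divided by 170.
Repeatedly combine the two least-probable nodes; the expected code length is the sum of the merged weights.
merge 3/170 + 7/170 → 1/17
merge 1/17 + 29/170 → 39/170
merge 16/85 + 39/170 → 71/170
merge 21/85 + 57/170 → 99/170
merge 71/170 + 99/170 → 1
L = 1/17 + 39/170 + 71/170 + 99/170 + 1 = 389/170 ≈ 2.288 bits/symbol.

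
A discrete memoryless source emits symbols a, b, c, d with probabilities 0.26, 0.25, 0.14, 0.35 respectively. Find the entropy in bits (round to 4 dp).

H = −Σ pᵢ log₂ pᵢ.
−0.26·log₂(0.26) = 0.5053
−0.25·log₂(0.25) = 0.5000
−0.14·log₂(0.14) = 0.3971
−0.35·log₂(0.35) = 0.5301
Sum ≈ 1.9325 → 1.9325 bits.

1.9325 bits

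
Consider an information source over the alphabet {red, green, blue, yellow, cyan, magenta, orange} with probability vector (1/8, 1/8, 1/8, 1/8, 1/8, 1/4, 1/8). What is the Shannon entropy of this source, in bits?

2.75 bits

Each probability is a power of 1/2, so log₂(1/p) is an integer.
H = Σ p·log₂(1/p) = 1/8·3 + 1/8·3 + 1/8·3 + 1/8·3 + 1/8·3 + 1/4·2 + 1/8·3 = 2.75 bits.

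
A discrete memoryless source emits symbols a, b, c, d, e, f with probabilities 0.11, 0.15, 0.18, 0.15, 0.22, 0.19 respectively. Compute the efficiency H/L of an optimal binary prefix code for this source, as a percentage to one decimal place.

98.6%

Entropy H = −Σ p log₂ p ≈ 2.5525 bits.
Huffman merges: 11/100+3/20→13/50; 3/20+9/50→33/100; 19/100+11/50→41/100; 13/50+33/100→59/100; 41/100+59/100→1. L = 259/100 ≈ 2.5900.
Efficiency = H/L = 2.5525/2.5900 = 98.6%.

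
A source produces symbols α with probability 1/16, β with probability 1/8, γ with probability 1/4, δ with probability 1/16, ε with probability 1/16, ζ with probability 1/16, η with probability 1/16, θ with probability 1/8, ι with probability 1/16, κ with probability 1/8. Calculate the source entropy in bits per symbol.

Each probability is a power of 1/2, so log₂(1/p) is an integer.
H = Σ p·log₂(1/p) = 1/16·4 + 1/8·3 + 1/4·2 + 1/16·4 + 1/16·4 + 1/16·4 + 1/16·4 + 1/8·3 + 1/16·4 + 1/8·3 = 3.125 bits.

3.125 bits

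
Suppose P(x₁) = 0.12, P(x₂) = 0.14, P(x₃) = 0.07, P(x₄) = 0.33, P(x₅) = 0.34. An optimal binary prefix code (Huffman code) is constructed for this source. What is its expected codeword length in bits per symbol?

Repeatedly combine the two least-probable nodes; the expected code length is the sum of the merged weights.
merge 7/100 + 3/25 → 19/100
merge 7/50 + 19/100 → 33/100
merge 33/100 + 33/100 → 33/50
merge 17/50 + 33/50 → 1
L = 19/100 + 33/100 + 33/50 + 1 = 109/50 = 2.18 bits/symbol.

2.18 bits/symbol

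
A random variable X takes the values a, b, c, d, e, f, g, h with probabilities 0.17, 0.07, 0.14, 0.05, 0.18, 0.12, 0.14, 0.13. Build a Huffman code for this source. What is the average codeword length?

2.94 bits/symbol

Repeatedly combine the two least-probable nodes; the expected code length is the sum of the merged weights.
merge 1/20 + 7/100 → 3/25
merge 3/25 + 3/25 → 6/25
merge 13/100 + 7/50 → 27/100
merge 7/50 + 17/100 → 31/100
merge 9/50 + 6/25 → 21/50
merge 27/100 + 31/100 → 29/50
merge 21/50 + 29/50 → 1
L = 3/25 + 6/25 + 27/100 + 31/100 + 21/50 + 29/50 + 1 = 147/50 = 2.94 bits/symbol.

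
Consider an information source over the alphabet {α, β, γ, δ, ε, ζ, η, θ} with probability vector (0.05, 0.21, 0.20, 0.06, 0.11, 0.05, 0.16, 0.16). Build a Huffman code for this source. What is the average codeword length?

2.85 bits/symbol

Repeatedly combine the two least-probable nodes; the expected code length is the sum of the merged weights.
merge 1/20 + 1/20 → 1/10
merge 3/50 + 1/10 → 4/25
merge 11/100 + 4/25 → 27/100
merge 4/25 + 4/25 → 8/25
merge 1/5 + 21/100 → 41/100
merge 27/100 + 8/25 → 59/100
merge 41/100 + 59/100 → 1
L = 1/10 + 4/25 + 27/100 + 8/25 + 41/100 + 59/100 + 1 = 57/20 = 2.85 bits/symbol.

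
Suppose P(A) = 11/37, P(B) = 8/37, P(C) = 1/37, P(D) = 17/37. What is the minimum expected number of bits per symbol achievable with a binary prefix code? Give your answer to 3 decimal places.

1.784 bits/symbol

Repeatedly combine the two least-probable nodes; the expected code length is the sum of the merged weights.
merge 1/37 + 8/37 → 9/37
merge 9/37 + 11/37 → 20/37
merge 17/37 + 20/37 → 1
L = 9/37 + 20/37 + 1 = 66/37 ≈ 1.784 bits/symbol.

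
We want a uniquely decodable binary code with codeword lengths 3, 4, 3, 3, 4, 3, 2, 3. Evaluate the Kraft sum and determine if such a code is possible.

With common denominator 2^4 = 16: Σ 2^(−ℓᵢ) = 2/16 + 1/16 + 2/16 + 2/16 + 1/16 + 2/16 + 4/16 + 2/16 = 16/16 = 1.
Kraft's inequality requires Σ ≤ 1; here Σ = 1 ≤ 1, so such a prefix code exists.

1; yes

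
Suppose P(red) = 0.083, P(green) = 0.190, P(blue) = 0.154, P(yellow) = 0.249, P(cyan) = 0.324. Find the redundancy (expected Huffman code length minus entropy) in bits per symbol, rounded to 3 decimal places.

0.042 bits

Entropy H = −Σ p log₂ p ≈ 2.1951 bits.
Huffman merges: 83/1000+77/500→237/1000; 19/100+237/1000→427/1000; 249/1000+81/250→573/1000; 427/1000+573/1000→1. L = 2237/1000 ≈ 2.2370.
L − H = 2.2370 − 2.1951 = 0.042 bits.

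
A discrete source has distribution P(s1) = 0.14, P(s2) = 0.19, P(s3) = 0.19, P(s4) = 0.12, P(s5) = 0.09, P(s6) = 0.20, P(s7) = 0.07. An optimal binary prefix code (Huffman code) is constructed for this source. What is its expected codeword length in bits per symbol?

2.77 bits/symbol

Repeatedly combine the two least-probable nodes; the expected code length is the sum of the merged weights.
merge 7/100 + 9/100 → 4/25
merge 3/25 + 7/50 → 13/50
merge 4/25 + 19/100 → 7/20
merge 19/100 + 1/5 → 39/100
merge 13/50 + 7/20 → 61/100
merge 39/100 + 61/100 → 1
L = 4/25 + 13/50 + 7/20 + 39/100 + 61/100 + 1 = 277/100 = 2.77 bits/symbol.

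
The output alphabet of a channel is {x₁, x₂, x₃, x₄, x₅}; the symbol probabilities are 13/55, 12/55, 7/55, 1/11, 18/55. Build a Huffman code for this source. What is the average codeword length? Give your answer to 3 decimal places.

Repeatedly combine the two least-probable nodes; the expected code length is the sum of the merged weights.
merge 1/11 + 7/55 → 12/55
merge 12/55 + 12/55 → 24/55
merge 13/55 + 18/55 → 31/55
merge 24/55 + 31/55 → 1
L = 12/55 + 24/55 + 31/55 + 1 = 122/55 ≈ 2.218 bits/symbol.

2.218 bits/symbol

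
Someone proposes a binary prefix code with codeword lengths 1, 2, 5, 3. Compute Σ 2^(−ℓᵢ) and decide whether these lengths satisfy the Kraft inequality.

With common denominator 2^5 = 32: Σ 2^(−ℓᵢ) = 16/32 + 8/32 + 1/32 + 4/32 = 29/32 = 0.90625.
Kraft's inequality requires Σ ≤ 1; here Σ = 0.90625 ≤ 1, so such a prefix code exists.

0.90625; yes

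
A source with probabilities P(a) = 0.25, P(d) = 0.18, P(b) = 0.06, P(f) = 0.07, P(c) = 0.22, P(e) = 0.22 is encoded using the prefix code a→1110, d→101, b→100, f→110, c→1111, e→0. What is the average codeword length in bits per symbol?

L̄ = Σ pᵢ·ℓᵢ = 0.25·4 + 0.18·3 + 0.06·3 + 0.07·3 + 0.22·4 + 0.22·1 = 3.03 bits/symbol.

3.03 bits/symbol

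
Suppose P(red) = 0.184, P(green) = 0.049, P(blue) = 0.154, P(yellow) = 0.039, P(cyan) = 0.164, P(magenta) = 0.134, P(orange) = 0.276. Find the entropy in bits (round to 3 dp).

H = −Σ pᵢ log₂ pᵢ.
−0.184·log₂(0.184) = 0.4494
−0.049·log₂(0.049) = 0.2132
−0.154·log₂(0.154) = 0.4156
−0.039·log₂(0.039) = 0.1825
−0.164·log₂(0.164) = 0.4278
−0.134·log₂(0.134) = 0.3886
−0.276·log₂(0.276) = 0.5126
Sum ≈ 2.5897 → 2.590 bits.

2.590 bits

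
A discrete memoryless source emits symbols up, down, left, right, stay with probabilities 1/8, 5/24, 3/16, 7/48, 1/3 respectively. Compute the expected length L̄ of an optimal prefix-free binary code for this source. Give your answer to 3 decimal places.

2.271 bits/symbol

Repeatedly combine the two least-probable nodes; the expected code length is the sum of the merged weights.
merge 1/8 + 7/48 → 13/48
merge 3/16 + 5/24 → 19/48
merge 13/48 + 1/3 → 29/48
merge 19/48 + 29/48 → 1
L = 13/48 + 19/48 + 29/48 + 1 = 109/48 ≈ 2.271 bits/symbol.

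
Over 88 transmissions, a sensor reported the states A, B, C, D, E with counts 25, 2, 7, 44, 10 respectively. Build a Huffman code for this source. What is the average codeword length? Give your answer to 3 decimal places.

1.818 bits/symbol

Probabilities are the counts divided by 88.
Repeatedly combine the two least-probable nodes; the expected code length is the sum of the merged weights.
merge 1/44 + 7/88 → 9/88
merge 9/88 + 5/44 → 19/88
merge 19/88 + 25/88 → 1/2
merge 1/2 + 1/2 → 1
L = 9/88 + 19/88 + 1/2 + 1 = 20/11 ≈ 1.818 bits/symbol.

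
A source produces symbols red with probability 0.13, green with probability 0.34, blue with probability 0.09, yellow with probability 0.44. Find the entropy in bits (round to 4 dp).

1.7456 bits

H = −Σ pᵢ log₂ pᵢ.
−0.13·log₂(0.13) = 0.3826
−0.34·log₂(0.34) = 0.5292
−0.09·log₂(0.09) = 0.3127
−0.44·log₂(0.44) = 0.5211
Sum ≈ 1.7456 → 1.7456 bits.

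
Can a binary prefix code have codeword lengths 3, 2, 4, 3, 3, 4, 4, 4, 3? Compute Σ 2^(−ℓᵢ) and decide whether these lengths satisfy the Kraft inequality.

With common denominator 2^4 = 16: Σ 2^(−ℓᵢ) = 2/16 + 4/16 + 1/16 + 2/16 + 2/16 + 1/16 + 1/16 + 1/16 + 2/16 = 16/16 = 1.
Kraft's inequality requires Σ ≤ 1; here Σ = 1 ≤ 1, so such a prefix code exists.

1; yes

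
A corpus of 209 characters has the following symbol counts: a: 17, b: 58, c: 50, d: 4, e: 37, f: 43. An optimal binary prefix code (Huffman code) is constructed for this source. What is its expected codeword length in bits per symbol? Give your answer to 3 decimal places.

2.378 bits/symbol

Probabilities are the counts divided by 209.
Repeatedly combine the two least-probable nodes; the expected code length is the sum of the merged weights.
merge 4/209 + 17/209 → 21/209
merge 21/209 + 37/209 → 58/209
merge 43/209 + 50/209 → 93/209
merge 58/209 + 58/209 → 116/209
merge 93/209 + 116/209 → 1
L = 21/209 + 58/209 + 93/209 + 116/209 + 1 = 497/209 ≈ 2.378 bits/symbol.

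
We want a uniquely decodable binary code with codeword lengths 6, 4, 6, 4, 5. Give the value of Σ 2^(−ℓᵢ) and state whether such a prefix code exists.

0.1875; yes

With common denominator 2^6 = 64: Σ 2^(−ℓᵢ) = 1/64 + 4/64 + 1/64 + 4/64 + 2/64 = 12/64 = 0.1875.
Kraft's inequality requires Σ ≤ 1; here Σ = 0.1875 ≤ 1, so such a prefix code exists.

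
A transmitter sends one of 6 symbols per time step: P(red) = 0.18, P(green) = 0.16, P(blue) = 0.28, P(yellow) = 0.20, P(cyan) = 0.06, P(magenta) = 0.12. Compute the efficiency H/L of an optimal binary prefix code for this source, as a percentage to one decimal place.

Entropy H = −Σ p log₂ p ≈ 2.4575 bits.
Huffman merges: 3/50+3/25→9/50; 4/25+9/50→17/50; 9/50+1/5→19/50; 7/25+17/50→31/50; 19/50+31/50→1. L = 63/25 ≈ 2.5200.
Efficiency = H/L = 2.4575/2.5200 = 97.5%.

97.5%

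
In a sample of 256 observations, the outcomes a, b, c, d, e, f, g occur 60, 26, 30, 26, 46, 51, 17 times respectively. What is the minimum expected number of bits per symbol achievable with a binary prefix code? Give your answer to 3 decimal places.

Probabilities are the counts divided by 256.
Repeatedly combine the two least-probable nodes; the expected code length is the sum of the merged weights.
merge 17/256 + 13/128 → 43/256
merge 13/128 + 15/128 → 7/32
merge 43/256 + 23/128 → 89/256
merge 51/256 + 7/32 → 107/256
merge 15/64 + 89/256 → 149/256
merge 107/256 + 149/256 → 1
L = 43/256 + 7/32 + 89/256 + 107/256 + 149/256 + 1 = 175/64 ≈ 2.734 bits/symbol.

2.734 bits/symbol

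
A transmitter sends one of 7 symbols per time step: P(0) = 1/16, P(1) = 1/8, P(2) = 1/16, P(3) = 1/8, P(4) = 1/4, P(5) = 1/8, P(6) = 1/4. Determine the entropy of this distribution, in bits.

Each probability is a power of 1/2, so log₂(1/p) is an integer.
H = Σ p·log₂(1/p) = 1/16·4 + 1/8·3 + 1/16·4 + 1/8·3 + 1/4·2 + 1/8·3 + 1/4·2 = 2.625 bits.

2.625 bits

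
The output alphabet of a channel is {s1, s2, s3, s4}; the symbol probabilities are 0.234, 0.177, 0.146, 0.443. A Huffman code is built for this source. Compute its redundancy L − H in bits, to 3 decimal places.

0.022 bits

Entropy H = −Σ p log₂ p ≈ 1.8582 bits.
Huffman merges: 73/500+177/1000→323/1000; 117/500+323/1000→557/1000; 443/1000+557/1000→1. L = 47/25 ≈ 1.8800.
L − H = 1.8800 − 1.8582 = 0.022 bits.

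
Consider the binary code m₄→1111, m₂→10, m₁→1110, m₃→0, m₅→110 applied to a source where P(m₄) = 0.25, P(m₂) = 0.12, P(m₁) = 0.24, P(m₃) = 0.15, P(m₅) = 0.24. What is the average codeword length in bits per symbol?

3.07 bits/symbol

L̄ = Σ pᵢ·ℓᵢ = 0.25·4 + 0.12·2 + 0.24·4 + 0.15·1 + 0.24·3 = 3.07 bits/symbol.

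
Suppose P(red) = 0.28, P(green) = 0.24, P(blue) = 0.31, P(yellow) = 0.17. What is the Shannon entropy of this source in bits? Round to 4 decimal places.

1.9667 bits

H = −Σ pᵢ log₂ pᵢ.
−0.28·log₂(0.28) = 0.5142
−0.24·log₂(0.24) = 0.4941
−0.31·log₂(0.31) = 0.5238
−0.17·log₂(0.17) = 0.4346
Sum ≈ 1.9667 → 1.9667 bits.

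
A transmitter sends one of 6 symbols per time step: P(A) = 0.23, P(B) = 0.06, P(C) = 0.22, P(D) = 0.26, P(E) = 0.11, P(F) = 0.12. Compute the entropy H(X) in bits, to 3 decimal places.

2.434 bits

H = −Σ pᵢ log₂ pᵢ.
−0.23·log₂(0.23) = 0.4877
−0.06·log₂(0.06) = 0.2435
−0.22·log₂(0.22) = 0.4806
−0.26·log₂(0.26) = 0.5053
−0.11·log₂(0.11) = 0.3503
−0.12·log₂(0.12) = 0.3671
Sum ≈ 2.4344 → 2.434 bits.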